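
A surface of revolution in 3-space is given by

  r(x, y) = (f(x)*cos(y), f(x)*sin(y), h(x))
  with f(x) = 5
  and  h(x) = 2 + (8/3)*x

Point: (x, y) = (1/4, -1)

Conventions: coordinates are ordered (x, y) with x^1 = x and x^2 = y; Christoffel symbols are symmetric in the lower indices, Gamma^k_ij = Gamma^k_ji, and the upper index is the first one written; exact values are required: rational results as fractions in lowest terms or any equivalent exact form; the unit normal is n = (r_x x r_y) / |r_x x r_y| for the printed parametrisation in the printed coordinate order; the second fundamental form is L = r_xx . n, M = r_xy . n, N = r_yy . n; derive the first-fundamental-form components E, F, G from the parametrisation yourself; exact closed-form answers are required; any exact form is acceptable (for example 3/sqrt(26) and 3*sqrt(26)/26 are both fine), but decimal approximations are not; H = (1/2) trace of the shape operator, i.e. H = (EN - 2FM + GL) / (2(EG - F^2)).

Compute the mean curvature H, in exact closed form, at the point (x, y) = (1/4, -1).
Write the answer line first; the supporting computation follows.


Answer: H = 1/10

f = 5, f' = 0, f'' = 0, h' = 8/3, h'' = 0
E = 64/9, F = 0, G = 25; answer radicand W^2 = 64/9
unnormalised second-form numerators: l = 0, m = 0, n = 40/3; L = l/sqrt(64/9), and similarly M = m/sqrt(W^2), N = n/sqrt(W^2)
H = (E*n - 2*F*m + G*l) / (2*(EG - F^2)*sqrt(W^2)); E*n - 2*F*m + G*l = 2560/27, EG - F^2 = 1600/9, so H = (4/15)/sqrt(64/9)


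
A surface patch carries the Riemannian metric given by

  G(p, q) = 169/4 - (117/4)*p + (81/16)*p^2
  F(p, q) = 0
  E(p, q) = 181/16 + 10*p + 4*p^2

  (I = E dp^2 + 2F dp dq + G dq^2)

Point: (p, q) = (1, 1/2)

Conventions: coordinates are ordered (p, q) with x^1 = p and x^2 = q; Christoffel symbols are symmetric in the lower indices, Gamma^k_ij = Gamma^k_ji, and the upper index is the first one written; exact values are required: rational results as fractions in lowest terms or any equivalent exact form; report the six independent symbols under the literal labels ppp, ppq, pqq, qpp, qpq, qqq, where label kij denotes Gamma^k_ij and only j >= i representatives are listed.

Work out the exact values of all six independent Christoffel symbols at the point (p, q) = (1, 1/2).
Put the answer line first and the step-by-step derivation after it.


Answer: Gamma_ppp = 16/45, Gamma_ppq = 0, Gamma_pqq = 17/45, Gamma_qpp = 0, Gamma_qpq = -9/17, Gamma_qqq = 0

E = 405/16, F = 0, G = 289/16 at the point
E_p = 18, E_q = 0, F_p = 0, F_q = 0, G_p = -153/8, G_q = 0
EG - F^2 = 117045/256;  g^inv = (256/117045) * [[289/16, 0], [0, 405/16]]
first-kind symbols [ij,l] = (1/2)(d_i g_jl + d_j g_il - d_l g_ij): [pp,p] = E_p/2 = 9, [pp,q] = F_p - E_q/2 = 0, [pq,p] = E_q/2 = 0, [pq,q] = G_p/2 = -153/16, [qq,p] = F_q - G_p/2 = 153/16, [qq,q] = G_q/2 = 0
Gamma^p_ij = (G*[ij,p] - F*[ij,q])/(EG - F^2), Gamma^q_ij = (E*[ij,q] - F*[ij,p])/(EG - F^2)


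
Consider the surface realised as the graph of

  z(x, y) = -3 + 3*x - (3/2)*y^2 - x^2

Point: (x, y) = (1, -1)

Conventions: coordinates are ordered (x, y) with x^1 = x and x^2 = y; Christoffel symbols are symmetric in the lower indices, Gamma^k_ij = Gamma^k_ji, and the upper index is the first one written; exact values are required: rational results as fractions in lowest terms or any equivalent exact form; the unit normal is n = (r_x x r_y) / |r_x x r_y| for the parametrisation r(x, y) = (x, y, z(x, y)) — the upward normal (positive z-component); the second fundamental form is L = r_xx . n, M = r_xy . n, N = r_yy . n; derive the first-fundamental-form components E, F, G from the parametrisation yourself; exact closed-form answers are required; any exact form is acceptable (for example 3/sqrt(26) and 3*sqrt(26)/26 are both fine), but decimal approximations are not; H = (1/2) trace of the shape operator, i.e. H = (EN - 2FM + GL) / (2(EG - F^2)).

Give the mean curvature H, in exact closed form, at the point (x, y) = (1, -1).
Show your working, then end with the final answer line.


z_x = 1, z_y = 3, z_xx = -2, z_xy = 0, z_yy = -3
E = 2, F = 3, G = 10; answer radicand W^2 = 11
unnormalised second-form numerators: l = -2, m = 0, n = -3; L = l/sqrt(11), and similarly M = m/sqrt(W^2), N = n/sqrt(W^2)
H = (E*n - 2*F*m + G*l) / (2*(EG - F^2)*sqrt(W^2)); E*n - 2*F*m + G*l = -26, EG - F^2 = 11, so H = (-13/11)/sqrt(11)

Answer: H = -13*sqrt(11)/121


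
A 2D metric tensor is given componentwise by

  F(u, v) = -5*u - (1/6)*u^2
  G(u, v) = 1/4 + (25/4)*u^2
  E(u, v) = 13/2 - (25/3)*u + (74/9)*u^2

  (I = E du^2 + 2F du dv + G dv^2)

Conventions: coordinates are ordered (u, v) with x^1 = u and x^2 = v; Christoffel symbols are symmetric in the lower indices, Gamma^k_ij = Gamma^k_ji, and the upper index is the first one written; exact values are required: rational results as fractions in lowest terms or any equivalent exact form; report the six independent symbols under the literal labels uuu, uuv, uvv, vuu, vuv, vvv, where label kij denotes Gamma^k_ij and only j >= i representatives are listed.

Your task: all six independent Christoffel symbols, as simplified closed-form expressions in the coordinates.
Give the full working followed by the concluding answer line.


E = 13/2 - (25/3)*u + (74/9)*u^2; F = -5*u - (1/6)*u^2; G = 1/4 + (25/4)*u^2
Gamma^k_ij = (1/2) g^{kl} (d_i g_jl + d_j g_il - d_l g_ij), with g^inv = (1/(EG-F^2)) [[G, -F], [-F, E]]
first partials: E_u = -25/3 + (148/9)*u, E_v = 0, F_u = -5 - (1/3)*u, F_v = 0, G_u = (25/2)*u, G_v = 0
D = EG - F^2 = 13/8 - (25/12)*u + (1273/72)*u^2 - (215/4)*u^3 + (1849/36)*u^4
expanded: Gamma^u_uu = (G E_u - 2F F_u + F E_v)/(2D), Gamma^u_uv = (G E_v - F G_u)/(2D), Gamma^u_vv = (2G F_v - G G_u - F G_v)/(2D), Gamma^v_uu = (2E F_u - E E_v - F E_u)/(2D), Gamma^v_uv = (E G_u - F E_v)/(2D), Gamma^v_vv = (E G_v - 2F F_v + F G_u)/(2D); substitute and cancel common factors

Answer: Gamma_uuu = (3696*u^3 - 2055*u^2 - 1652*u - 75)/(3698*u^4 - 3870*u^3 + 1273*u^2 - 150*u + 117), Gamma_uuv = (75*u^3 + 2250*u^2)/(3698*u^4 - 3870*u^3 + 1273*u^2 - 150*u + 117), Gamma_uvv = (-5625*u^3 - 225*u)/(7396*u^4 - 7740*u^3 + 2546*u^2 - 300*u + 234), Gamma_vuu = (-296*u^3 + 450*u^2 + 4032*u - 7020)/(11094*u^4 - 11610*u^3 + 3819*u^2 - 450*u + 351), Gamma_vuv = (3700*u^3 - 3750*u^2 + 2925*u)/(3698*u^4 - 3870*u^3 + 1273*u^2 - 150*u + 117), Gamma_vvv = (-75*u^3 - 2250*u^2)/(3698*u^4 - 3870*u^3 + 1273*u^2 - 150*u + 117)


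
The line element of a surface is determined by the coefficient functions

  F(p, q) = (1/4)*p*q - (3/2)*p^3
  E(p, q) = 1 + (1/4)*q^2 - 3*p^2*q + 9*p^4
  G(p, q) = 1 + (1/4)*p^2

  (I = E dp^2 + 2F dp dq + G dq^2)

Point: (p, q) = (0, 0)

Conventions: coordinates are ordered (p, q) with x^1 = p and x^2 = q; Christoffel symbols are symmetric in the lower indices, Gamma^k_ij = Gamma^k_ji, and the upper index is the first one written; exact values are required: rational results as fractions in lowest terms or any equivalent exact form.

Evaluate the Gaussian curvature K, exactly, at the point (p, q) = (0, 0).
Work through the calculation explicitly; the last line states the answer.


E = 1, F = 0, G = 1, EG - F^2 = 1 at the point
E_p = 0, E_q = 0, F_p = 0, F_q = 0, G_p = 0, G_q = 0
E_qq = 1/2, F_pq = 1/4, G_pp = 1/2
K follows from Brioschi's formula, (det M1 - det M2)/(EG - F^2)^2.
M1 = [[-E_qq/2 + F_pq - G_pp/2, E_p/2, F_p - E_q/2], [F_q - G_p/2, E, F], [G_q/2, F, G]] = [[-1/4, 0, 0], [0, 1, 0], [0, 0, 1]]; det M1 = -1/4
M2 = [[0, E_q/2, G_p/2], [E_q/2, E, F], [G_p/2, F, G]] = [[0, 0, 0], [0, 1, 0], [0, 0, 1]]; det M2 = 0
det M1 - det M2 = -1/4; K = -1/4 / (1)^2 = -1/4

Answer: K = -1/4


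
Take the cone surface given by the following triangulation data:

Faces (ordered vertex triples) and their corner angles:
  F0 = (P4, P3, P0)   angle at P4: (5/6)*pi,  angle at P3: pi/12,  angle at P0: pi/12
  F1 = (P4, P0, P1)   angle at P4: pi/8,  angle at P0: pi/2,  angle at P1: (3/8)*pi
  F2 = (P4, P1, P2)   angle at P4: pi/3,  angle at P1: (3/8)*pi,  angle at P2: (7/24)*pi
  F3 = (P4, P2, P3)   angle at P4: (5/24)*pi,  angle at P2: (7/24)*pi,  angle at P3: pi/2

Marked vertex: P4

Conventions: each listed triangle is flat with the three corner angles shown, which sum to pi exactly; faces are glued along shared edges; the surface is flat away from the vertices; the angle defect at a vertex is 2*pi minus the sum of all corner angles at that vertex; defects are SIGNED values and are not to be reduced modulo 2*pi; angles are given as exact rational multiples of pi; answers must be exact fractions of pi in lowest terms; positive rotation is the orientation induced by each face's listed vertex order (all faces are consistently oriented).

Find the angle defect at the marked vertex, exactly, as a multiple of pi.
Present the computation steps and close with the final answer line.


Sum of corner angles at P4: (3/2)*pi
defect = 2*pi - (3/2)*pi

Answer: defect(P4) = pi/2


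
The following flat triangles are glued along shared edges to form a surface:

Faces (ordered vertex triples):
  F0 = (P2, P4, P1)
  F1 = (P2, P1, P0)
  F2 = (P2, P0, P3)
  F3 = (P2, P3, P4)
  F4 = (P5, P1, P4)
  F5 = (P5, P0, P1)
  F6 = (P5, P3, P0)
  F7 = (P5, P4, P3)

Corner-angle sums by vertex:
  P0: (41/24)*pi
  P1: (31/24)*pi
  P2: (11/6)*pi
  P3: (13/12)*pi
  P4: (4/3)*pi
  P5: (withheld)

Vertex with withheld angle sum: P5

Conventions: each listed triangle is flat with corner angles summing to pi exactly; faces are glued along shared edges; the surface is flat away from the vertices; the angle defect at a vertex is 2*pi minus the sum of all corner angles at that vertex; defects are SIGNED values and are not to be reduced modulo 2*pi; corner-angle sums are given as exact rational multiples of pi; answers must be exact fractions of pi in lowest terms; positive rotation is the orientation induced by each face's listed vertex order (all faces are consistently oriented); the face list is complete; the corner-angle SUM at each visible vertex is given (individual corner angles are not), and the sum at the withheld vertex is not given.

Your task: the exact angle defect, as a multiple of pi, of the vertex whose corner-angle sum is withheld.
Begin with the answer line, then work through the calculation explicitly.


Answer: defect(P5) = (5/4)*pi

V = 6, E = 12, F = 8; chi = V - E + F = 2
Gauss-Bonnet: total defect = 2*pi*chi = 4*pi; visible defects sum to (11/4)*pi


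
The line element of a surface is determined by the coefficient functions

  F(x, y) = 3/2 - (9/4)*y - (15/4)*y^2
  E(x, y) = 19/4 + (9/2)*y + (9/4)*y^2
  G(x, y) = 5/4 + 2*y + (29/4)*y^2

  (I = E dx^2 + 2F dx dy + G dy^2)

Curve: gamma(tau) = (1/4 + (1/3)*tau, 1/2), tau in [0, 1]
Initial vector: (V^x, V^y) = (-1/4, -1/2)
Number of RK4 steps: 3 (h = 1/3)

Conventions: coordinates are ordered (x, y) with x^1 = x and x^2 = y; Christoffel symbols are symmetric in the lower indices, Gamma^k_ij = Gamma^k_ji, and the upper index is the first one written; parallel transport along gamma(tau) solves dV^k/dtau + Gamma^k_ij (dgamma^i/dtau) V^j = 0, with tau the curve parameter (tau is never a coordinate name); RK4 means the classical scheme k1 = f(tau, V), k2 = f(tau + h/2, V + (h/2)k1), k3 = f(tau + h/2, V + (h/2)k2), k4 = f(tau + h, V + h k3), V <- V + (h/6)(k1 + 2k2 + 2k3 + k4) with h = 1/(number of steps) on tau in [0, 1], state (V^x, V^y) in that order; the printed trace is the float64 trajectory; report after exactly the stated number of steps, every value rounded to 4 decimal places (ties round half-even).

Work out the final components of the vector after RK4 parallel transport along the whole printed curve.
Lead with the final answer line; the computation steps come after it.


Answer: V^x = -0.1753, V^y = -0.5488

gamma'(tau) = (1/3, 0); f(tau, V)^k = -Gamma^k_ij(gamma(tau)) gamma'^i(tau) V^j; h = 1/3; intermediate values shown to 6 dp
curve data and Christoffel symbols at the stage parameters:
  tau = 0.000000: gamma = (0.250000, 0.500000), gamma' = (0.333333, 0.000000); Gamma_xxx = -0.062436, Gamma_xxy = 0.450925, Gamma_xyy = -0.716084, Gamma_yxx = -0.839414, Gamma_yxy = 0.062436, Gamma_yyy = 1.039311
  tau = 0.166667: gamma = (0.305556, 0.500000), gamma' = (0.333333, 0.000000); Gamma_xxx = -0.062436, Gamma_xxy = 0.450925, Gamma_xyy = -0.716084, Gamma_yxx = -0.839414, Gamma_yxy = 0.062436, Gamma_yyy = 1.039311
  tau = 0.333333: gamma = (0.361111, 0.500000), gamma' = (0.333333, 0.000000); Gamma_xxx = -0.062436, Gamma_xxy = 0.450925, Gamma_xyy = -0.716084, Gamma_yxx = -0.839414, Gamma_yxy = 0.062436, Gamma_yyy = 1.039311
  tau = 0.500000: gamma = (0.416667, 0.500000), gamma' = (0.333333, 0.000000); Gamma_xxx = -0.062436, Gamma_xxy = 0.450925, Gamma_xyy = -0.716084, Gamma_yxx = -0.839414, Gamma_yxy = 0.062436, Gamma_yyy = 1.039311
  tau = 0.666667: gamma = (0.472222, 0.500000), gamma' = (0.333333, 0.000000); Gamma_xxx = -0.062436, Gamma_xxy = 0.450925, Gamma_xyy = -0.716084, Gamma_yxx = -0.839414, Gamma_yxy = 0.062436, Gamma_yyy = 1.039311
  tau = 0.833333: gamma = (0.527778, 0.500000), gamma' = (0.333333, 0.000000); Gamma_xxx = -0.062436, Gamma_xxy = 0.450925, Gamma_xyy = -0.716084, Gamma_yxx = -0.839414, Gamma_yxy = 0.062436, Gamma_yyy = 1.039311
  tau = 1.000000: gamma = (0.583333, 0.500000), gamma' = (0.333333, 0.000000); Gamma_xxx = -0.062436, Gamma_xxy = 0.450925, Gamma_xyy = -0.716084, Gamma_yxx = -0.839414, Gamma_yxy = 0.062436, Gamma_yyy = 1.039311
step 0: V^x = -0.2500, V^y = -0.5000
step 1: k1 = (0.069951, -0.059545), k2 = (0.071686, -0.056077), k3 = (0.071605, -0.056008), k4 = (0.073254, -0.052478); V <- V + (h/6)(k1 + 2k2 + 2k3 + k4): V^x = -0.2261, V^y = -0.5187
step 2: k1 = (0.073255, -0.052476), k2 = (0.074824, -0.048877), k3 = (0.074739, -0.048817), k4 = (0.076220, -0.045166); V <- V + (h/6)(k1 + 2k2 + 2k3 + k4): V^x = -0.2012, V^y = -0.5350
step 3: k1 = (0.076221, -0.045163), k2 = (0.077617, -0.041452), k3 = (0.077529, -0.041400), k4 = (0.078833, -0.037645); V <- V + (h/6)(k1 + 2k2 + 2k3 + k4): V^x = -0.1753, V^y = -0.5488


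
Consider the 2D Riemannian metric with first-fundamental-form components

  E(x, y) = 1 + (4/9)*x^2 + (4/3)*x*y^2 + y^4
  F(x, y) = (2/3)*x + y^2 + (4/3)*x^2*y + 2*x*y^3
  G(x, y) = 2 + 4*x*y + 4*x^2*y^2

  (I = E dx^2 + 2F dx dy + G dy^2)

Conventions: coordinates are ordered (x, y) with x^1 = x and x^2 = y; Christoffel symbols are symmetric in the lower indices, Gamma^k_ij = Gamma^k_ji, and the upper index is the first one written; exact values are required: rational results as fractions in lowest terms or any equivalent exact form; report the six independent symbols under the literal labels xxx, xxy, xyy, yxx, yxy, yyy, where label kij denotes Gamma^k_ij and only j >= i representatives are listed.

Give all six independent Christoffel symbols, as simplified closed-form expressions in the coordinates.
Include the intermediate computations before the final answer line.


E = 1 + (4/9)*x^2 + (4/3)*x*y^2 + y^4; F = (2/3)*x + y^2 + (4/3)*x^2*y + 2*x*y^3; G = 2 + 4*x*y + 4*x^2*y^2
Gamma^k_ij = (1/2) g^{kl} (d_i g_jl + d_j g_il - d_l g_ij), with g^inv = (1/(EG-F^2)) [[G, -F], [-F, E]]
first partials: E_x = (8/9)*x + (4/3)*y^2, E_y = (8/3)*x*y + 4*y^3, F_x = 2/3 + (8/3)*x*y + 2*y^3, F_y = 2*y + (4/3)*x^2 + 6*x*y^2, G_x = 4*y + 8*x*y^2, G_y = 4*x + 8*x^2*y
D = EG - F^2 = 2 + 4*x*y + (4/9)*x^2 + (4/3)*x*y^2 + y^4 + 4*x^2*y^2
expanded: Gamma^x_xx = (G E_x - 2F F_x + F E_y)/(2D), Gamma^x_xy = (G E_y - F G_x)/(2D), Gamma^x_yy = (2G F_y - G G_x - F G_y)/(2D), Gamma^y_xx = (2E F_x - E E_y - F E_x)/(2D), Gamma^y_xy = (E G_x - F E_y)/(2D), Gamma^y_yy = (E G_y - 2F F_y + F G_x)/(2D); substitute and cancel common factors

Answer: Gamma_xxx = (4*x + 6*y^2)/(36*x^2*y^2 + 4*x^2 + 12*x*y^2 + 36*x*y + 9*y^4 + 18), Gamma_xxy = (12*x*y + 18*y^3)/(36*x^2*y^2 + 4*x^2 + 12*x*y^2 + 36*x*y + 9*y^4 + 18), Gamma_xyy = (12*x^2 + 18*x*y^2)/(36*x^2*y^2 + 4*x^2 + 12*x*y^2 + 36*x*y + 9*y^4 + 18), Gamma_yxx = (12*x*y + 6)/(36*x^2*y^2 + 4*x^2 + 12*x*y^2 + 36*x*y + 9*y^4 + 18), Gamma_yxy = (36*x*y^2 + 18*y)/(36*x^2*y^2 + 4*x^2 + 12*x*y^2 + 36*x*y + 9*y^4 + 18), Gamma_yyy = (36*x^2*y + 18*x)/(36*x^2*y^2 + 4*x^2 + 12*x*y^2 + 36*x*y + 9*y^4 + 18)


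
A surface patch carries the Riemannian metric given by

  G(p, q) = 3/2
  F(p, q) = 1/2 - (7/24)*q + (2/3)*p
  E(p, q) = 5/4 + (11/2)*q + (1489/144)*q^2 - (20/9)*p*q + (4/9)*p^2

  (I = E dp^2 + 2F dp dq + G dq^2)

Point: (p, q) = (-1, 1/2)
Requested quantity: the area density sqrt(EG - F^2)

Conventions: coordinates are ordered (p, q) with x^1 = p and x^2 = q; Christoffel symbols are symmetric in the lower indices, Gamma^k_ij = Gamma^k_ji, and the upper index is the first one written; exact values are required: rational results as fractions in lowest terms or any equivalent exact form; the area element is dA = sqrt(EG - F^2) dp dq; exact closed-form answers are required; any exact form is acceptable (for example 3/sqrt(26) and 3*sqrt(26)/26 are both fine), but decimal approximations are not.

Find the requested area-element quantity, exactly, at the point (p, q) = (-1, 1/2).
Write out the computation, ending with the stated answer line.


E = 521/64, F = -5/16, G = 3/2; EG - F^2 = 3101/256

Answer: sqrt(EG - F^2) = sqrt(3101)/16


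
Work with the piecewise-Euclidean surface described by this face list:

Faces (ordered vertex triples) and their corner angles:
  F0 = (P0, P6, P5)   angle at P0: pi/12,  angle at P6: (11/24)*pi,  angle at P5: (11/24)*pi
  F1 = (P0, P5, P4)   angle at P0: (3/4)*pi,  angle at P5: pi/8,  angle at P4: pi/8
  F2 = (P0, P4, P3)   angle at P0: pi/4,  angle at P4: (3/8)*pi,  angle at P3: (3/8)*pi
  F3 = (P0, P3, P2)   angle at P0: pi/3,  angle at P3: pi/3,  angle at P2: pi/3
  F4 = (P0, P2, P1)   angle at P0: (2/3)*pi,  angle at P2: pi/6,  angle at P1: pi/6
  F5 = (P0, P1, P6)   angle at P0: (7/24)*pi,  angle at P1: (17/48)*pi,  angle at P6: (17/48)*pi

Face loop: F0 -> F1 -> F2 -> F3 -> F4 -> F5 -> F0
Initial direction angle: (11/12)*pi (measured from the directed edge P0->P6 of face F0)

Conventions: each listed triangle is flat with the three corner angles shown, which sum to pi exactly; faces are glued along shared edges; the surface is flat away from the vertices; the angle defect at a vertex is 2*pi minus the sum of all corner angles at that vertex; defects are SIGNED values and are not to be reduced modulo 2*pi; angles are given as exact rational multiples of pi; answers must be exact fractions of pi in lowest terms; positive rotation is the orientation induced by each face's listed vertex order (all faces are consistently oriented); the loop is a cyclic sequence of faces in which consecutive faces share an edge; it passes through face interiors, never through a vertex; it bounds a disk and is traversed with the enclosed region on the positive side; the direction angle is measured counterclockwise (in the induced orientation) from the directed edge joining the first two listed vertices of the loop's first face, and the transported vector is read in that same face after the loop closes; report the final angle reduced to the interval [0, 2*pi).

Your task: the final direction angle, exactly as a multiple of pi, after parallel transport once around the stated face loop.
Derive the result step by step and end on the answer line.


enclosed vertex P0: corner angles sum to (19/8)*pi, defect = 2*pi - (19/8)*pi = (-3/8)*pi
the rotation equals the total enclosed defect, so the final angle is initial + defects (mod 2*pi)
final angle = (11/12)*pi - (3/8)*pi = (13/24)*pi (mod 2*pi)

Answer: final direction angle = (13/24)*pi


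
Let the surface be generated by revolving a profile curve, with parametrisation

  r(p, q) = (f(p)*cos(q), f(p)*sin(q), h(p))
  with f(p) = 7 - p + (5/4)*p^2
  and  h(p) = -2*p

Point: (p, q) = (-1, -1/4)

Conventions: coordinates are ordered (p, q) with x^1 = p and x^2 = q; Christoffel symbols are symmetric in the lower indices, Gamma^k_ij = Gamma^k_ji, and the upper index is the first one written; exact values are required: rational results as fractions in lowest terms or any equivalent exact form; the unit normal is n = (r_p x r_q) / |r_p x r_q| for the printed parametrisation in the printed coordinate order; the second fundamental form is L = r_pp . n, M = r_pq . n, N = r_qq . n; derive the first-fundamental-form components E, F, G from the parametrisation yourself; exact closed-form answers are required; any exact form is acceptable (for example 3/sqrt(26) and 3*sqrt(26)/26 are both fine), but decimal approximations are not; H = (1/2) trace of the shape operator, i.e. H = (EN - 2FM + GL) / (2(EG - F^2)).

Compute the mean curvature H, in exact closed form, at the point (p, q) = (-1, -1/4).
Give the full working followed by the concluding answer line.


f = 37/4, f' = -7/2, f'' = 5/2, h' = -2, h'' = 0
E = 65/4, F = 0, G = 1369/16; answer radicand W^2 = 65/4
unnormalised second-form numerators: l = 5, m = 0, n = -37/2; L = l/sqrt(65/4), and similarly M = m/sqrt(W^2), N = n/sqrt(W^2)
H = (E*n - 2*F*m + G*l) / (2*(EG - F^2)*sqrt(W^2)); E*n - 2*F*m + G*l = 2035/16, EG - F^2 = 88985/64, so H = (22/481)/sqrt(65/4)

Answer: H = 44*sqrt(65)/31265


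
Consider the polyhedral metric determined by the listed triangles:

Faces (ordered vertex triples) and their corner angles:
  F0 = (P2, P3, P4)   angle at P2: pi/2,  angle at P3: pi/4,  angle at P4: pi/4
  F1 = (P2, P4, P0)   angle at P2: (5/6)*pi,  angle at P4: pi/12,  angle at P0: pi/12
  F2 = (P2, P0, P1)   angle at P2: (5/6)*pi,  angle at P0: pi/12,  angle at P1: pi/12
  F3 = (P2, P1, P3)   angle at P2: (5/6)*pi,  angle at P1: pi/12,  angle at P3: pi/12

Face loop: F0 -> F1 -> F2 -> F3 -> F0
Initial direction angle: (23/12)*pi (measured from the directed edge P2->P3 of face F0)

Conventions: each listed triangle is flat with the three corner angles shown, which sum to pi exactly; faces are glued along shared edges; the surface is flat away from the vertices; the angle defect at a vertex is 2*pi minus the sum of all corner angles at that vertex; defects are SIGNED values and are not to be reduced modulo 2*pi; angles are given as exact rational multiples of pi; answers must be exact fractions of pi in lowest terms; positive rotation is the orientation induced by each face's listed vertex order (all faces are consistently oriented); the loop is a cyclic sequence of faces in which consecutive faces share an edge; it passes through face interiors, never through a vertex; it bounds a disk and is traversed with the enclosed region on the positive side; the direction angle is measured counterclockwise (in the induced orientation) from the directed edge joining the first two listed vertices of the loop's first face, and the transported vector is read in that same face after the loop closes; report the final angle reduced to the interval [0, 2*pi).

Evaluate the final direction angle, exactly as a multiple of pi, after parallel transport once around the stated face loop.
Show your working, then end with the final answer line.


enclosed vertex P2: corner angles sum to 3*pi, defect = 2*pi - 3*pi = -pi
adding the enclosed defects to the starting angle (mod 2*pi, induced orientation) gives the holonomy
final angle = (23/12)*pi - pi = (11/12)*pi (mod 2*pi)

Answer: final direction angle = (11/12)*pi


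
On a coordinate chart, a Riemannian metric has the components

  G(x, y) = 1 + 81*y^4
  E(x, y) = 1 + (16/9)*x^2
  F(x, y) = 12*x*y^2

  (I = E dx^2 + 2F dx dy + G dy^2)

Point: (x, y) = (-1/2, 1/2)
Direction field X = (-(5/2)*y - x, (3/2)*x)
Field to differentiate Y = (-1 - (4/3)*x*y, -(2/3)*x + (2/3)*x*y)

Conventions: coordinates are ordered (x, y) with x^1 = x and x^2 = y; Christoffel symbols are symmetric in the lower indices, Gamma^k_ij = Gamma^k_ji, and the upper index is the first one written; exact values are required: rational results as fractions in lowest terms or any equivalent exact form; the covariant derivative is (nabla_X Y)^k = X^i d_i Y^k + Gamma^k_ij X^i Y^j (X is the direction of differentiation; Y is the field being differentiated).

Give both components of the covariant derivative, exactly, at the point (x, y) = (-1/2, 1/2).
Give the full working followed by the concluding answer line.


E = 13/9, F = -3/2, G = 97/16 at the point
E_x = -16/9, E_y = 0, F_x = 3, F_y = -6, G_x = 0, G_y = 81/2
EG - F^2 = 937/144;  g^inv = (144/937) * [[97/16, 3/2], [3/2, 13/9]]
first-kind symbols [ij,l] = (1/2)(d_i g_jl + d_j g_il - d_l g_ij): [xx,x] = E_x/2 = -8/9, [xx,y] = F_x - E_y/2 = 3, [xy,x] = E_y/2 = 0, [xy,y] = G_x/2 = 0, [yy,x] = F_y - G_x/2 = -6, [yy,y] = G_y/2 = 81/4
Gamma^x_ij = (G*[ij,x] - F*[ij,y])/(EG - F^2), Gamma^y_ij = (E*[ij,y] - F*[ij,x])/(EG - F^2)
Gamma_xxx = -128/937, Gamma_xxy = 0, Gamma_xyy = -864/937, Gamma_yxx = 432/937, Gamma_yxy = 0, Gamma_yyy = 2916/937
X = (-3/4, -3/4), Y = (-2/3, 1/6) at the point

Answer: (nabla_X Y)^x = 44/937, (nabla_X Y)^y = 320/937


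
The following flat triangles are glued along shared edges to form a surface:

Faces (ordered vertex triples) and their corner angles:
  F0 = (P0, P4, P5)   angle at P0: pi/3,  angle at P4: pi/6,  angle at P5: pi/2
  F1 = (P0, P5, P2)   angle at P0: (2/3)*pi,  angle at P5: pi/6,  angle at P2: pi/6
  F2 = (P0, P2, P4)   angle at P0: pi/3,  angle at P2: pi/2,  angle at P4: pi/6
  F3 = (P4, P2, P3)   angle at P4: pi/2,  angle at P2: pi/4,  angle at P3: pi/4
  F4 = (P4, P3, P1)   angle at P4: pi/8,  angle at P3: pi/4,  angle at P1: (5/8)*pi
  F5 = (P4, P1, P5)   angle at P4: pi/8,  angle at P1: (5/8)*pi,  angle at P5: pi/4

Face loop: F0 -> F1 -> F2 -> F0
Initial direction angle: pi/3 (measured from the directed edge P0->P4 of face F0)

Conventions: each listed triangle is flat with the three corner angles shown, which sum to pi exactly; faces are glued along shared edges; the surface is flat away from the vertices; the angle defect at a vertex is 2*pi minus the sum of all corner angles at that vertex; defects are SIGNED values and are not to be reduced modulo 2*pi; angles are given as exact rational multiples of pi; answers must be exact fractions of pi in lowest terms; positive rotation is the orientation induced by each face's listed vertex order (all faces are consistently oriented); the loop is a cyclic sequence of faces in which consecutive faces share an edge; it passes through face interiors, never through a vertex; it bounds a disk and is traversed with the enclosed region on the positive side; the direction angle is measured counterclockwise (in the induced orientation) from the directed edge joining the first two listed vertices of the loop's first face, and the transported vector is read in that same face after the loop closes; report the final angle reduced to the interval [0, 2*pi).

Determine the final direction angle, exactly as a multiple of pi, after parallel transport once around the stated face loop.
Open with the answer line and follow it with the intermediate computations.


Answer: final direction angle = pi

enclosed vertex P0: corner angles sum to (4/3)*pi, defect = 2*pi - (4/3)*pi = (2/3)*pi
adding the enclosed defects to the starting angle (mod 2*pi, induced orientation) gives the holonomy
final angle = pi/3 + (2/3)*pi = pi (mod 2*pi)


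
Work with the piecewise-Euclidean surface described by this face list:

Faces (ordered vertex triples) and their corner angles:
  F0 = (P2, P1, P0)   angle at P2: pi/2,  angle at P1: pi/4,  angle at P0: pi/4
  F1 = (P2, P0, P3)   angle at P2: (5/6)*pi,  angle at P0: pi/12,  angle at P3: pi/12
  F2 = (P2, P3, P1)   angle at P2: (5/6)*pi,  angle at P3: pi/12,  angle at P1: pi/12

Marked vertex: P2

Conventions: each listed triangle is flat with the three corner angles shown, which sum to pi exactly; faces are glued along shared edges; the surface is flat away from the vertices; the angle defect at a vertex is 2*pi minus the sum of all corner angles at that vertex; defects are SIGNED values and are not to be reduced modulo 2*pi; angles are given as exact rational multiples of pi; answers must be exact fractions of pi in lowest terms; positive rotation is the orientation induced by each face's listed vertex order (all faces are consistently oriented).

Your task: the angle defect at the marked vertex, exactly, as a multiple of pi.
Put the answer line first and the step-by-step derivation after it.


Answer: defect(P2) = -pi/6

Sum of corner angles at P2: (13/6)*pi
defect = 2*pi - (13/6)*pi


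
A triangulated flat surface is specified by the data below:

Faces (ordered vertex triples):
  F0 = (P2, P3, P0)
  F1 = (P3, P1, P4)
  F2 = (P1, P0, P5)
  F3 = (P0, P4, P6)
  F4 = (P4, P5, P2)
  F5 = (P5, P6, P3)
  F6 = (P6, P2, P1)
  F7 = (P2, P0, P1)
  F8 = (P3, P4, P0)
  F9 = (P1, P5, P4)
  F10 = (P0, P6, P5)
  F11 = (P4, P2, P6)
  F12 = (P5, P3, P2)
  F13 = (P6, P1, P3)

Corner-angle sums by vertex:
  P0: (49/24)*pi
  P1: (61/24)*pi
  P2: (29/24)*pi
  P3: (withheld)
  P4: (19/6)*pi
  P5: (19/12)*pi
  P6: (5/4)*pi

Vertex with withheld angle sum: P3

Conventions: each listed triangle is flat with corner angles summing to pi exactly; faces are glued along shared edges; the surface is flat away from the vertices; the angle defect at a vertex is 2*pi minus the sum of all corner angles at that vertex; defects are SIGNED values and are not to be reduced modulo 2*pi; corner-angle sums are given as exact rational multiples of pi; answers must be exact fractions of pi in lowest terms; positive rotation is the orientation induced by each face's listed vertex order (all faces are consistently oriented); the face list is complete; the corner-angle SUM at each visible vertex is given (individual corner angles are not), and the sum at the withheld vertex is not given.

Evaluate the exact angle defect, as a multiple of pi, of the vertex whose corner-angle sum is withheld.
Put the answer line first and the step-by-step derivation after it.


Answer: defect(P3) = (-5/24)*pi

V = 7, E = 21, F = 14; chi = V - E + F = 0
Gauss-Bonnet: total defect = 2*pi*chi = 0; visible defects sum to (5/24)*pi


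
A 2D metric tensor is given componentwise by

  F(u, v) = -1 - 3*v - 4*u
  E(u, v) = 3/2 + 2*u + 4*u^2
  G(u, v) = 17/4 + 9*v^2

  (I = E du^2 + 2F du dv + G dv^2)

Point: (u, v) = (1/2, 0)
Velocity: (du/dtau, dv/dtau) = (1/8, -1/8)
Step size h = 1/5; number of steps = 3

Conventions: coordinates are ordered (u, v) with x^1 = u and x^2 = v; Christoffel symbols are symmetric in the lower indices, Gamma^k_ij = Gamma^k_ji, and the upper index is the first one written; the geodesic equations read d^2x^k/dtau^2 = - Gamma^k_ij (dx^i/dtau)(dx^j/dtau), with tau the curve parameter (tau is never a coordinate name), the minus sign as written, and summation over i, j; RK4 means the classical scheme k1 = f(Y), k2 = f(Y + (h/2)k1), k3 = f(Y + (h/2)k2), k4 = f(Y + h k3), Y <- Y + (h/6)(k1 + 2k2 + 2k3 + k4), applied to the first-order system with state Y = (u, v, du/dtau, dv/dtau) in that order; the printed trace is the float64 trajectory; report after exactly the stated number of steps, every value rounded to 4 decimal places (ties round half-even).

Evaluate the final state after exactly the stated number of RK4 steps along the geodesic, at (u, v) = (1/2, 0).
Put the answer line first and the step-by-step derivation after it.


Answer: u = 0.5798, v = -0.0686, du/dtau = 0.1393, dv/dtau = -0.1043

f(Y) = (du/dtau, dv/dtau, -Gamma^u_ij Y'^i Y'^j, -Gamma^v_ij Y'^i Y'^j) with the Gammas evaluated at the stage position; h = 0.200000; intermediate values shown to 6 dp
step 0: u = 0.5000, v = 0.0000, du/dtau = 0.1250, dv/dtau = -0.1250
step 1:
  k1: at (u, v) = (0.500000, 0.000000), (du/dtau, dv/dtau) = (0.125000, -0.125000); Gamma_uuu = 0.127660, Gamma_uuv = 0.000000, Gamma_uvv = -2.170213, Gamma_vuu = -0.851064, Gamma_vuv = 0.000000, Gamma_vvv = -1.531915; k1 = (0.125000, -0.125000, 0.031915, 0.037234)
  k2: at (u, v) = (0.512500, -0.012500), (du/dtau, dv/dtau) = (0.128191, -0.121277); Gamma_uuu = 0.149649, Gamma_uuv = 0.000000, Gamma_uvv = -2.137207, Gamma_vuu = -0.834826, Gamma_vuv = 0.000000, Gamma_vvv = -1.540863; k2 = (0.128191, -0.121277, 0.028975, 0.036382)
  k3: at (u, v) = (0.512819, -0.012128), (du/dtau, dv/dtau) = (0.127897, -0.121362); Gamma_uuu = 0.149087, Gamma_uuv = 0.000000, Gamma_uvv = -2.137810, Gamma_vuu = -0.835156, Gamma_vuv = 0.000000, Gamma_vvv = -1.541736; k3 = (0.127897, -0.121362, 0.029048, 0.036369)
  k4: at (u, v) = (0.525579, -0.024272), (du/dtau, dv/dtau) = (0.130810, -0.117726); Gamma_uuu = 0.169798, Gamma_uuv = 0.000000, Gamma_uvv = -2.104686, Gamma_vuu = -0.819118, Gamma_vuv = 0.000000, Gamma_vvv = -1.549737; k4 = (0.130810, -0.117726, 0.026264, 0.035495)
  Y <- Y + (h/6)(k1 + 2k2 + 2k3 + k4): u = 0.5256, v = -0.0243, du/dtau = 0.1308, dv/dtau = -0.1177
step 2:
  k1: at (u, v) = (0.525600, -0.024267), (du/dtau, dv/dtau) = (0.130808, -0.117726); Gamma_uuu = 0.169791, Gamma_uuv = 0.000000, Gamma_uvv = -2.104686, Gamma_vuu = -0.819120, Gamma_vuv = 0.000000, Gamma_vvv = -1.549774; k1 = (0.130808, -0.117726, 0.026264, 0.035494)
  k2: at (u, v) = (0.538680, -0.036039), (du/dtau, dv/dtau) = (0.133434, -0.114176); Gamma_uuu = 0.189215, Gamma_uuv = 0.000000, Gamma_uvv = -2.071574, Gamma_vuu = -0.803329, Gamma_vuv = 0.000000, Gamma_vvv = -1.557039; k2 = (0.133434, -0.114176, 0.023637, 0.034601)
  k3: at (u, v) = (0.538943, -0.035684), (du/dtau, dv/dtau) = (0.133171, -0.114266); Gamma_uuu = 0.188696, Gamma_uuv = 0.000000, Gamma_uvv = -2.072193, Gamma_vuu = -0.803649, Gamma_vuv = 0.000000, Gamma_vvv = -1.557845; k3 = (0.133171, -0.114266, 0.023709, 0.034593)
  k4: at (u, v) = (0.552234, -0.047120), (du/dtau, dv/dtau) = (0.135549, -0.110807); Gamma_uuu = 0.206914, Gamma_uuv = 0.000000, Gamma_uvv = -2.039214, Gamma_vuu = -0.788124, Gamma_vuv = 0.000000, Gamma_vvv = -1.564298; k4 = (0.135549, -0.110807, 0.021236, 0.033687)
  Y <- Y + (h/6)(k1 + 2k2 + 2k3 + k4): u = 0.5523, v = -0.0471, du/dtau = 0.1355, dv/dtau = -0.1108
step 3:
  k1: at (u, v) = (0.552252, -0.047114), (du/dtau, dv/dtau) = (0.135547, -0.110807); Gamma_uuu = 0.206907, Gamma_uuv = 0.000000, Gamma_uvv = -2.039217, Gamma_vuu = -0.788126, Gamma_vuv = 0.000000, Gamma_vvv = -1.564331; k1 = (0.135547, -0.110807, 0.021236, 0.033687)
  k2: at (u, v) = (0.565807, -0.058195), (du/dtau, dv/dtau) = (0.137671, -0.107438); Gamma_uuu = 0.223918, Gamma_uuv = 0.000000, Gamma_uvv = -2.006479, Gamma_vuu = -0.772903, Gamma_vuv = 0.000000, Gamma_vvv = -1.570162; k2 = (0.137671, -0.107438, 0.018917, 0.032773)
  k3: at (u, v) = (0.566019, -0.057858), (du/dtau, dv/dtau) = (0.137439, -0.107529); Gamma_uuu = 0.223446, Gamma_uuv = 0.000000, Gamma_uvv = -2.007100, Gamma_vuu = -0.773210, Gamma_vuv = 0.000000, Gamma_vvv = -1.570903; k3 = (0.137439, -0.107529, 0.018986, 0.032769)
  k4: at (u, v) = (0.579740, -0.068620), (du/dtau, dv/dtau) = (0.139345, -0.104253); Gamma_uuu = 0.239345, Gamma_uuv = 0.000000, Gamma_uvv = -1.974679, Gamma_vuu = -0.758297, Gamma_vuv = 0.000000, Gamma_vvv = -1.576038; k4 = (0.139345, -0.104253, 0.016815, 0.031853)
  Y <- Y + (h/6)(k1 + 2k2 + 2k3 + k4): u = 0.5798, v = -0.0686, du/dtau = 0.1393, dv/dtau = -0.1043


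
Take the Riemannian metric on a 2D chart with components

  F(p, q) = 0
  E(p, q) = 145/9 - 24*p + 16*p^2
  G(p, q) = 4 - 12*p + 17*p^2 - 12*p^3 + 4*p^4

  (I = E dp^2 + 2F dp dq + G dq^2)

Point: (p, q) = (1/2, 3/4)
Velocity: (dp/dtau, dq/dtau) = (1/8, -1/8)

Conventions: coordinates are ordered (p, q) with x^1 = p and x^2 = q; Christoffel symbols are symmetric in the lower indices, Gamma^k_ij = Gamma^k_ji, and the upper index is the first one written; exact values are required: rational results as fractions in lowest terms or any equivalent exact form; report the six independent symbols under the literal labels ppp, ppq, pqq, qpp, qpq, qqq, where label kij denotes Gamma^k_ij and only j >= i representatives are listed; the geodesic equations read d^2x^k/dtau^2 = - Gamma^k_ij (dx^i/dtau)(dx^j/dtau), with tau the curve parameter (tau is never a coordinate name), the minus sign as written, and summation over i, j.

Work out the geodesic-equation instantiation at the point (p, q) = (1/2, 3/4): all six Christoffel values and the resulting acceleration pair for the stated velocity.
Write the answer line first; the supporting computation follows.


Answer: Gamma_ppp = -36/73, Gamma_ppq = 0, Gamma_pqq = 9/73, Gamma_qpp = 0, Gamma_qpq = -1, Gamma_qqq = 0; accelerations (d^2p/dtau^2, d^2q/dtau^2) = (27/4672, -1/32)

E = 73/9, F = 0, G = 1 at the point
E_p = -8, E_q = 0, F_p = 0, F_q = 0, G_p = -2, G_q = 0
EG - F^2 = 73/9;  g^inv = (9/73) * [[1, 0], [0, 73/9]]
first-kind symbols [ij,l] = (1/2)(d_i g_jl + d_j g_il - d_l g_ij): [pp,p] = E_p/2 = -4, [pp,q] = F_p - E_q/2 = 0, [pq,p] = E_q/2 = 0, [pq,q] = G_p/2 = -1, [qq,p] = F_q - G_p/2 = 1, [qq,q] = G_q/2 = 0
Gamma^p_ij = (G*[ij,p] - F*[ij,q])/(EG - F^2), Gamma^q_ij = (E*[ij,q] - F*[ij,p])/(EG - F^2)
Gamma_ppp = -36/73, Gamma_ppq = 0, Gamma_pqq = 9/73, Gamma_qpp = 0, Gamma_qpq = -1, Gamma_qqq = 0
d^2p/dtau^2 = -(Gamma_ppp*(1/8)^2 + 2*Gamma_ppq*(1/8)*(-1/8) + Gamma_pqq*(-1/8)^2) = 27/4672
d^2q/dtau^2 = -(Gamma_qpp*(1/8)^2 + 2*Gamma_qpq*(1/8)*(-1/8) + Gamma_qqq*(-1/8)^2) = -1/32


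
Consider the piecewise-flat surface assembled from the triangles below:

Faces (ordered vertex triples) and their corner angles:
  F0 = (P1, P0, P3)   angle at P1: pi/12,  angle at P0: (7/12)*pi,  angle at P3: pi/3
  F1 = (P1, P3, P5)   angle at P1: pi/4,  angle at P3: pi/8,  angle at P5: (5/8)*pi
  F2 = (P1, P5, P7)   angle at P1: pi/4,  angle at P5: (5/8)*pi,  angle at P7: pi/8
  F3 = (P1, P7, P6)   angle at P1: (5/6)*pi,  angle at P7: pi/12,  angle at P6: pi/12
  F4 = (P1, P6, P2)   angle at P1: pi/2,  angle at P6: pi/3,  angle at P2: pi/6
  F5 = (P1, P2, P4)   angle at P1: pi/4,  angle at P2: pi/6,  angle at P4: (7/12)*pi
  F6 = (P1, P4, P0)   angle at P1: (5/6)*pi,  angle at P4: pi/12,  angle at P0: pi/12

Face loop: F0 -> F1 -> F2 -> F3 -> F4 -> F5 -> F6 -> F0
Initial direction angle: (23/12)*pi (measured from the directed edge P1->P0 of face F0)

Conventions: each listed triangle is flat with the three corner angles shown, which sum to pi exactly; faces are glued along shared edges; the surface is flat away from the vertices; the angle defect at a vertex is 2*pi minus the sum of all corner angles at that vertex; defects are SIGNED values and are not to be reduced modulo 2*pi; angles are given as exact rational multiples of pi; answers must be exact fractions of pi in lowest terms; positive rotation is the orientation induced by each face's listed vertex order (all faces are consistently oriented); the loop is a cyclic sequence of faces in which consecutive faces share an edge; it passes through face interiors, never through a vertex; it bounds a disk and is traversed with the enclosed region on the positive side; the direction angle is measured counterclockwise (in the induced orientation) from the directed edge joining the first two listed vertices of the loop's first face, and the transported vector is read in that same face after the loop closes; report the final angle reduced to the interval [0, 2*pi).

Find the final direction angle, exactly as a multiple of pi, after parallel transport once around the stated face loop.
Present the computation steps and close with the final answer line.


enclosed vertex P1: corner angles sum to 3*pi, defect = 2*pi - 3*pi = -pi
the rotation equals the total enclosed defect, so the final angle is initial + defects (mod 2*pi)
final angle = (23/12)*pi - pi = (11/12)*pi (mod 2*pi)

Answer: final direction angle = (11/12)*pi


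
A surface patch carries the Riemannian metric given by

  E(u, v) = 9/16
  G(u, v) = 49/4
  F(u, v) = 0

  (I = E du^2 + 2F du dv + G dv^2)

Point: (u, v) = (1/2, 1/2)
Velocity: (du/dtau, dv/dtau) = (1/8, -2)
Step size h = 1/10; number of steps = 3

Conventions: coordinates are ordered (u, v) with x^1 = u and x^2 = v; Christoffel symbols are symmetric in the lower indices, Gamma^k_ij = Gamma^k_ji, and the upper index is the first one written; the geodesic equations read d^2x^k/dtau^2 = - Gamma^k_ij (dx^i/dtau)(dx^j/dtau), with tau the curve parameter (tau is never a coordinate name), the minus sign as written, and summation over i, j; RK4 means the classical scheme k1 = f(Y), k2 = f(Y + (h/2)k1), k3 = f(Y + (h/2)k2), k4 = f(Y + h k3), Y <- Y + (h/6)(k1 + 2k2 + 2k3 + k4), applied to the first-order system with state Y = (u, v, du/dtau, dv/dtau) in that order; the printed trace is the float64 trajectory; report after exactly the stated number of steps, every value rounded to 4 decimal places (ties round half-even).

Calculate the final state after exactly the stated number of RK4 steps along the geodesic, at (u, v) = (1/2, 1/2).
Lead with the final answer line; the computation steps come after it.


Answer: u = 0.5375, v = -0.1000, du/dtau = 0.1250, dv/dtau = -2.0000

f(Y) = (du/dtau, dv/dtau, -Gamma^u_ij Y'^i Y'^j, -Gamma^v_ij Y'^i Y'^j) with the Gammas evaluated at the stage position; h = 0.100000; intermediate values shown to 6 dp
step 0: u = 0.5000, v = 0.5000, du/dtau = 0.1250, dv/dtau = -2.0000
step 1:
  k1: at (u, v) = (0.500000, 0.500000), (du/dtau, dv/dtau) = (0.125000, -2.000000); Gamma_uuu = 0.000000, Gamma_uuv = 0.000000, Gamma_uvv = 0.000000, Gamma_vuu = 0.000000, Gamma_vuv = 0.000000, Gamma_vvv = 0.000000; k1 = (0.125000, -2.000000, 0.000000, 0.000000)
  k2: at (u, v) = (0.506250, 0.400000), (du/dtau, dv/dtau) = (0.125000, -2.000000); Gamma_uuu = 0.000000, Gamma_uuv = 0.000000, Gamma_uvv = 0.000000, Gamma_vuu = 0.000000, Gamma_vuv = 0.000000, Gamma_vvv = 0.000000; k2 = (0.125000, -2.000000, 0.000000, 0.000000)
  k3: at (u, v) = (0.506250, 0.400000), (du/dtau, dv/dtau) = (0.125000, -2.000000); Gamma_uuu = 0.000000, Gamma_uuv = 0.000000, Gamma_uvv = 0.000000, Gamma_vuu = 0.000000, Gamma_vuv = 0.000000, Gamma_vvv = 0.000000; k3 = (0.125000, -2.000000, 0.000000, 0.000000)
  k4: at (u, v) = (0.512500, 0.300000), (du/dtau, dv/dtau) = (0.125000, -2.000000); Gamma_uuu = 0.000000, Gamma_uuv = 0.000000, Gamma_uvv = 0.000000, Gamma_vuu = 0.000000, Gamma_vuv = 0.000000, Gamma_vvv = 0.000000; k4 = (0.125000, -2.000000, 0.000000, 0.000000)
  Y <- Y + (h/6)(k1 + 2k2 + 2k3 + k4): u = 0.5125, v = 0.3000, du/dtau = 0.1250, dv/dtau = -2.0000
step 2:
  k1: at (u, v) = (0.512500, 0.300000), (du/dtau, dv/dtau) = (0.125000, -2.000000); Gamma_uuu = 0.000000, Gamma_uuv = 0.000000, Gamma_uvv = 0.000000, Gamma_vuu = 0.000000, Gamma_vuv = 0.000000, Gamma_vvv = 0.000000; k1 = (0.125000, -2.000000, 0.000000, 0.000000)
  k2: at (u, v) = (0.518750, 0.200000), (du/dtau, dv/dtau) = (0.125000, -2.000000); Gamma_uuu = 0.000000, Gamma_uuv = 0.000000, Gamma_uvv = 0.000000, Gamma_vuu = 0.000000, Gamma_vuv = 0.000000, Gamma_vvv = 0.000000; k2 = (0.125000, -2.000000, 0.000000, 0.000000)
  k3: at (u, v) = (0.518750, 0.200000), (du/dtau, dv/dtau) = (0.125000, -2.000000); Gamma_uuu = 0.000000, Gamma_uuv = 0.000000, Gamma_uvv = 0.000000, Gamma_vuu = 0.000000, Gamma_vuv = 0.000000, Gamma_vvv = 0.000000; k3 = (0.125000, -2.000000, 0.000000, 0.000000)
  k4: at (u, v) = (0.525000, 0.100000), (du/dtau, dv/dtau) = (0.125000, -2.000000); Gamma_uuu = 0.000000, Gamma_uuv = 0.000000, Gamma_uvv = 0.000000, Gamma_vuu = 0.000000, Gamma_vuv = 0.000000, Gamma_vvv = 0.000000; k4 = (0.125000, -2.000000, 0.000000, 0.000000)
  Y <- Y + (h/6)(k1 + 2k2 + 2k3 + k4): u = 0.5250, v = 0.1000, du/dtau = 0.1250, dv/dtau = -2.0000
step 3:
  k1: at (u, v) = (0.525000, 0.100000), (du/dtau, dv/dtau) = (0.125000, -2.000000); Gamma_uuu = 0.000000, Gamma_uuv = 0.000000, Gamma_uvv = 0.000000, Gamma_vuu = 0.000000, Gamma_vuv = 0.000000, Gamma_vvv = 0.000000; k1 = (0.125000, -2.000000, 0.000000, 0.000000)
  k2: at (u, v) = (0.531250, 0.000000), (du/dtau, dv/dtau) = (0.125000, -2.000000); Gamma_uuu = 0.000000, Gamma_uuv = 0.000000, Gamma_uvv = 0.000000, Gamma_vuu = 0.000000, Gamma_vuv = 0.000000, Gamma_vvv = 0.000000; k2 = (0.125000, -2.000000, 0.000000, 0.000000)
  k3: at (u, v) = (0.531250, 0.000000), (du/dtau, dv/dtau) = (0.125000, -2.000000); Gamma_uuu = 0.000000, Gamma_uuv = 0.000000, Gamma_uvv = 0.000000, Gamma_vuu = 0.000000, Gamma_vuv = 0.000000, Gamma_vvv = 0.000000; k3 = (0.125000, -2.000000, 0.000000, 0.000000)
  k4: at (u, v) = (0.537500, -0.100000), (du/dtau, dv/dtau) = (0.125000, -2.000000); Gamma_uuu = 0.000000, Gamma_uuv = 0.000000, Gamma_uvv = 0.000000, Gamma_vuu = 0.000000, Gamma_vuv = 0.000000, Gamma_vvv = 0.000000; k4 = (0.125000, -2.000000, 0.000000, 0.000000)
  Y <- Y + (h/6)(k1 + 2k2 + 2k3 + k4): u = 0.5375, v = -0.1000, du/dtau = 0.1250, dv/dtau = -2.0000
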